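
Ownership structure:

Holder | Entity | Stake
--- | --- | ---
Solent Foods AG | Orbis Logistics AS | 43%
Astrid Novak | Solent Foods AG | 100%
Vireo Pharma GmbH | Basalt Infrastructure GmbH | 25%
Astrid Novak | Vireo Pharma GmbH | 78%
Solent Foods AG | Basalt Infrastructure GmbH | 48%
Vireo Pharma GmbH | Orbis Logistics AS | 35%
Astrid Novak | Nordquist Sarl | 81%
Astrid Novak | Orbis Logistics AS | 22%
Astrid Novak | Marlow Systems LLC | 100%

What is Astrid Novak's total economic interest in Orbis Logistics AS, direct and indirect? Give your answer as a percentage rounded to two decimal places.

Astrid reaches Orbis along 3 paths.
Via Vireo: 78% × 35% = 27.3%.
Direct stake: 22% = 22%.
Via Solent: 100% × 43% = 43%.
Total: 27.3% + 22% + 43% = 92.3%.
Rounded: 92.30%.

92.30%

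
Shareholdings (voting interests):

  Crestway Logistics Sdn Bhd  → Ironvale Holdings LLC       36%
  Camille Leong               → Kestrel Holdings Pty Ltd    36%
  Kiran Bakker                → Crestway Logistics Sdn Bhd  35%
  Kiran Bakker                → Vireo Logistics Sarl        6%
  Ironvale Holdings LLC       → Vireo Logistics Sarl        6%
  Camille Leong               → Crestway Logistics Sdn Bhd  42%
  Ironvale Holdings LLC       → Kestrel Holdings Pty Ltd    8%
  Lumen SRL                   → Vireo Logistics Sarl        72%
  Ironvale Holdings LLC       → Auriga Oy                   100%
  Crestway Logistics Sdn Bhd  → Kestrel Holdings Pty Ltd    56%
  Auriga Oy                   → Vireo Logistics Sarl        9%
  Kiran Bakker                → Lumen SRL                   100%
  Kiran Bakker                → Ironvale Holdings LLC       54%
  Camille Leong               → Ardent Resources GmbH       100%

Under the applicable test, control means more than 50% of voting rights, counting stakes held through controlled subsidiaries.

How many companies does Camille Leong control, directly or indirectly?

1

Camille holds 100% of Ardent, so Camille controls Ardent.
No other company's threshold is met.
Camille controls 1 company.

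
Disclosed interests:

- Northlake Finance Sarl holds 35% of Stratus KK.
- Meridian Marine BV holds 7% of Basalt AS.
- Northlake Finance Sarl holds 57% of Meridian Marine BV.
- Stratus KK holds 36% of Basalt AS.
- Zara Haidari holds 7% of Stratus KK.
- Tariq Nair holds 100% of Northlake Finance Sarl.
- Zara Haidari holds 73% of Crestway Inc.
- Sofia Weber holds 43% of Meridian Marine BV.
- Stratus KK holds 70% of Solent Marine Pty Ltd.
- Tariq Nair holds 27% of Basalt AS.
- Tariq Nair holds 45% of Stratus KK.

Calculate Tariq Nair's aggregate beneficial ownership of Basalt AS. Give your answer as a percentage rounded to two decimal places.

59.79%

Tariq reaches Basalt along 4 paths.
Via Stratus: 45% × 36% = 16.2%.
Via Northlake → Stratus: 100% × 35% × 36% = 12.6%.
Direct stake: 27% = 27%.
Via Northlake → Meridian: 100% × 57% × 7% = 3.99%.
Total: 16.2% + 12.6% + 27% + 3.99% = 59.79%.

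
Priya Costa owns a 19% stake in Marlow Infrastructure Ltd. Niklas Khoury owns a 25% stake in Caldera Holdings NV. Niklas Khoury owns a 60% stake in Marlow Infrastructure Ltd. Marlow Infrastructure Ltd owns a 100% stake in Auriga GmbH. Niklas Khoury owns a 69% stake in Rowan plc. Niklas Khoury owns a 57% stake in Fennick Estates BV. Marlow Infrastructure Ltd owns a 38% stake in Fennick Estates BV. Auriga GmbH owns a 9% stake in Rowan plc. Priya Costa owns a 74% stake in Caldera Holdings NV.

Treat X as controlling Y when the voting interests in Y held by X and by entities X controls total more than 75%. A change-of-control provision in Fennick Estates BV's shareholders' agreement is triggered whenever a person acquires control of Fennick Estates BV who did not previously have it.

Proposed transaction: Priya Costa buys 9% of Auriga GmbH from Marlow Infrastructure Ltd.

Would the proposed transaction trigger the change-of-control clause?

The purchase adds only to Priya's holdings (Marlow's stake shrinks), so Priya is the only person who could newly come to control Fennick.
Priya's largest direct stake is 74% in Caldera, which does not meet the threshold, so Priya controls no company.
Neither Priya nor any entity Priya controls holds any voting interest in Fennick.
So before the transaction, Priya does not control Fennick.
After the purchase, Priya holds 9% of Auriga directly, and Marlow's stake falls to 91%.
Priya's side now holds 9% of Auriga, not > 75%, so Priya still does not control Auriga.
After the transaction, neither Priya nor any entity Priya controls holds a voting interest in Fennick, so Priya still does not control it.
No new person acquires control, so the clause is not triggered.

No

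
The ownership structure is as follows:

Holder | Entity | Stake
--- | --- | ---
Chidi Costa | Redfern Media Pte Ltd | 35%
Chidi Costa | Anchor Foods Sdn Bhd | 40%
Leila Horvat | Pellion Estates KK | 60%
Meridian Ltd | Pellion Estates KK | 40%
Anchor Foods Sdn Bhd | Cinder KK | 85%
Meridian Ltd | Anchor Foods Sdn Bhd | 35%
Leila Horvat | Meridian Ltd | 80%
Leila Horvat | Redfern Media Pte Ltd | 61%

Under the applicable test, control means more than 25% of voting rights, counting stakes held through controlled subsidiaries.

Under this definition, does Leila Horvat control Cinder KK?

Yes

Leila holds 80% of Meridian, so Leila controls Meridian.
Meridian holds 35% of Anchor, so Leila controls Anchor.
Anchor holds 85% of Cinder, so Leila controls Cinder.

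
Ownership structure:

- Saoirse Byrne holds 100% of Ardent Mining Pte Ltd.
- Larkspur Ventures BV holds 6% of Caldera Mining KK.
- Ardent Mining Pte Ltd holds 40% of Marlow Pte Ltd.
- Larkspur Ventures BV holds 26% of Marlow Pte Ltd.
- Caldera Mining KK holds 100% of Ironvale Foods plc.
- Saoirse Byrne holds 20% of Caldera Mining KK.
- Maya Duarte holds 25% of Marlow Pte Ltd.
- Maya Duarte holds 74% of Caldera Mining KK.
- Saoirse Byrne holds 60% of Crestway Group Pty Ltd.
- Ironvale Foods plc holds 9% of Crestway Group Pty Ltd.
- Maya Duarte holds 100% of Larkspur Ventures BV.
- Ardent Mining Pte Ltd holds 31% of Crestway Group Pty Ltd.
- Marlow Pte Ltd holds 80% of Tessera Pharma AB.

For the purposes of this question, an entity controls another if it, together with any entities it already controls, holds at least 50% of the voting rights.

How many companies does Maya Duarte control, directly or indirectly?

Maya holds 100% of Larkspur, so Maya controls Larkspur.
Larkspur and Maya together hold 26% + 25% = 51% of Marlow, so Maya controls Marlow.
Larkspur and Maya together hold 6% + 74% = 80% of Caldera, so Maya controls Caldera.
Caldera holds 100% of Ironvale, so Maya controls Ironvale.
Marlow holds 80% of Tessera, so Maya controls Tessera.
No other company's threshold is met.
Maya controls 5 companies.

5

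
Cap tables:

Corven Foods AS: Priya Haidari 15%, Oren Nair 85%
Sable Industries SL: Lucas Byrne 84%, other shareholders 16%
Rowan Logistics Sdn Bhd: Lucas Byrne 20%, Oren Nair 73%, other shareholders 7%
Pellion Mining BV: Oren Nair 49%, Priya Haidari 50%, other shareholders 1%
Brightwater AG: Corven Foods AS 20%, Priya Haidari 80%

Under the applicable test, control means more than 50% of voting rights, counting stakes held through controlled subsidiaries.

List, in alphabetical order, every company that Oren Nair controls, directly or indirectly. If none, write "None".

Oren holds 85% of Corven, so Oren controls Corven.
Oren holds 73% of Rowan, so Oren controls Rowan.
No other company's threshold is met.

Corven Foods AS, Rowan Logistics Sdn Bhd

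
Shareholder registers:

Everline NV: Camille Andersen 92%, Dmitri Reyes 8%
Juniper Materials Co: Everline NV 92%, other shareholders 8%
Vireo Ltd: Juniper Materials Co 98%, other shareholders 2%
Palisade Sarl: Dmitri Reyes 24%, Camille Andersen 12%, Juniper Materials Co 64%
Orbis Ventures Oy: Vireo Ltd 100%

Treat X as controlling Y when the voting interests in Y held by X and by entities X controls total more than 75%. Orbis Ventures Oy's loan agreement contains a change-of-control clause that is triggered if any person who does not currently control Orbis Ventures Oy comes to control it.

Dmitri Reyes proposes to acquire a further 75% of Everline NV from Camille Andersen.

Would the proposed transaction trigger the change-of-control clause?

The purchase adds only to Dmitri's holdings (Camille's stake shrinks), so Dmitri is the only person who could newly come to control Orbis.
Dmitri's largest direct stake is 24% in Palisade, which does not meet the threshold, so Dmitri controls no company.
Neither Dmitri nor any entity Dmitri controls holds any voting interest in Orbis.
So before the transaction, Dmitri does not control Orbis.
After the purchase, Dmitri's direct stake in Everline rises to 8% + 75% = 83%, and Camille's stake falls to 17%.
Dmitri holds 83% of Everline, so Dmitri controls Everline.
Everline holds 92% of Juniper, so Dmitri controls Juniper.
Juniper holds 98% of Vireo, so Dmitri controls Vireo.
Vireo holds 100% of Orbis, so Dmitri controls Orbis.
Dmitri did not control Orbis before and does after, so the clause is triggered.

Yes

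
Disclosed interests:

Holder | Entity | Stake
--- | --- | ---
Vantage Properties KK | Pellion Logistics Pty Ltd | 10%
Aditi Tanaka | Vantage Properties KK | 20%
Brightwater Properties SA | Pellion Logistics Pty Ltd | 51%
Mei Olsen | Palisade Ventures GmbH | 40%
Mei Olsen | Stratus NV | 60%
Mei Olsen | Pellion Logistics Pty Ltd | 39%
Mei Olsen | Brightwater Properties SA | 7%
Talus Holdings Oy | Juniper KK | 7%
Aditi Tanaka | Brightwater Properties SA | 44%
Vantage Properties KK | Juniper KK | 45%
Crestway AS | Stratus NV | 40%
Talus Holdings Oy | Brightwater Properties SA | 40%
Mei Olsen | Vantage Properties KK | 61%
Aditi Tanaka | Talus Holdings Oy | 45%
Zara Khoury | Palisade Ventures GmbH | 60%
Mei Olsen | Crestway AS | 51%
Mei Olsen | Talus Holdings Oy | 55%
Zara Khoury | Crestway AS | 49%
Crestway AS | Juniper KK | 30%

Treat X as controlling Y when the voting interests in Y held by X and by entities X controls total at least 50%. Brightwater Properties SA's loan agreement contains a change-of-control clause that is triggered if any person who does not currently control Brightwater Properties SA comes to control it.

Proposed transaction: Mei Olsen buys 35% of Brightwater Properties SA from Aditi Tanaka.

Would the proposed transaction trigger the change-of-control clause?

The purchase adds only to Mei's holdings (Aditi's stake shrinks), so Mei is the only person who could newly come to control Brightwater.
Mei holds 55% of Talus, so Mei controls Talus.
Mei holds 61% of Vantage, so Mei controls Vantage.
Mei holds 51% of Crestway, so Mei controls Crestway.
Crestway and Talus and Vantage together hold 30% + 7% + 45% = 82% of Juniper, so Mei controls Juniper.
Mei and Crestway together hold 60% + 40% = 100% of Stratus, so Mei controls Stratus.
In Brightwater, Mei's side holds only 40% + 7% = 47%, not ≥ 50%.
So before the transaction, Mei does not control Brightwater.
After the purchase, Mei's direct stake in Brightwater rises to 7% + 35% = 42%, and Aditi's stake falls to 9%.
Talus and Mei together hold 40% + 42% = 82% of Brightwater, so Mei controls Brightwater.
Mei did not control Brightwater before and does after, so the clause is triggered.

Yes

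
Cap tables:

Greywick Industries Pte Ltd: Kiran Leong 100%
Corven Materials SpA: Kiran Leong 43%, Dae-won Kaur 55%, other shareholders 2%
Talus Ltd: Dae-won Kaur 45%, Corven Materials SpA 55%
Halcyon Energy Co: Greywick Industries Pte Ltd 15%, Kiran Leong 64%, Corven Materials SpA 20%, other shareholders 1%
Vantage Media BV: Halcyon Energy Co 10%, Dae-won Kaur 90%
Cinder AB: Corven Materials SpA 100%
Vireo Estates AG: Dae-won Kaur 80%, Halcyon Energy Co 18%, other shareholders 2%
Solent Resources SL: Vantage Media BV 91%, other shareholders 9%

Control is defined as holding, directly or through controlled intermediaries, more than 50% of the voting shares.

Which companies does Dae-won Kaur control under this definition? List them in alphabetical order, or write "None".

Dae-won holds 55% of Corven, so Dae-won controls Corven.
Dae-won and Corven together hold 45% + 55% = 100% of Talus, so Dae-won controls Talus.
Dae-won holds 90% of Vantage, so Dae-won controls Vantage.
Corven holds 100% of Cinder, so Dae-won controls Cinder.
Dae-won holds 80% of Vireo, so Dae-won controls Vireo.
Vantage holds 91% of Solent, so Dae-won controls Solent.
No other company's threshold is met.

Cinder AB, Corven Materials SpA, Solent Resources SL, Talus Ltd, Vantage Media BV, Vireo Estates AG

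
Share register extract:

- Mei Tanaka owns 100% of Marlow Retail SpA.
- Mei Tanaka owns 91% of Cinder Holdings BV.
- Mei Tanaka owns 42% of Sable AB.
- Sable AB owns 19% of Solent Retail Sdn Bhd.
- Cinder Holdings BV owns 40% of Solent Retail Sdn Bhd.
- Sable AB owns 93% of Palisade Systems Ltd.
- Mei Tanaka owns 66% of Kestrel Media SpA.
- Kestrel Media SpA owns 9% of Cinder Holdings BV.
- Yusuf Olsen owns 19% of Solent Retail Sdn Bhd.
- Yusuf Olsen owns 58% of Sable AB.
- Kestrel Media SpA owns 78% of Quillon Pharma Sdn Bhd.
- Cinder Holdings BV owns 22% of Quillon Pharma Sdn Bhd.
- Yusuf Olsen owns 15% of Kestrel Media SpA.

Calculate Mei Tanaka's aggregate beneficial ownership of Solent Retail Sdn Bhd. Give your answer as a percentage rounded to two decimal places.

Mei reaches Solent along 3 paths.
Via Sable: 42% × 19% = 7.98%.
Via Kestrel → Cinder: 66% × 9% × 40% = 2.376%.
Via Cinder: 91% × 40% = 36.4%.
Total: 7.98% + 2.376% + 36.4% = 46.756%.
Rounded: 46.76%.

46.76%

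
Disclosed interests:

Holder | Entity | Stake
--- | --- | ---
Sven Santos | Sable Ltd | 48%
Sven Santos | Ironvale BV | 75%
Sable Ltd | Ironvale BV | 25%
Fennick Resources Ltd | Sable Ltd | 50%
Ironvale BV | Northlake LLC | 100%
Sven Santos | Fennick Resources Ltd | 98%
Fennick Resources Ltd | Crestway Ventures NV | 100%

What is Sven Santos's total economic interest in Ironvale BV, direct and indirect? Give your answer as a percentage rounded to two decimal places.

99.25%

Sven reaches Ironvale along 3 paths.
Direct stake: 75% = 75%.
Via Sable: 48% × 25% = 12%.
Via Fennick → Sable: 98% × 50% × 25% = 12.25%.
Total: 75% + 12% + 12.25% = 99.25%.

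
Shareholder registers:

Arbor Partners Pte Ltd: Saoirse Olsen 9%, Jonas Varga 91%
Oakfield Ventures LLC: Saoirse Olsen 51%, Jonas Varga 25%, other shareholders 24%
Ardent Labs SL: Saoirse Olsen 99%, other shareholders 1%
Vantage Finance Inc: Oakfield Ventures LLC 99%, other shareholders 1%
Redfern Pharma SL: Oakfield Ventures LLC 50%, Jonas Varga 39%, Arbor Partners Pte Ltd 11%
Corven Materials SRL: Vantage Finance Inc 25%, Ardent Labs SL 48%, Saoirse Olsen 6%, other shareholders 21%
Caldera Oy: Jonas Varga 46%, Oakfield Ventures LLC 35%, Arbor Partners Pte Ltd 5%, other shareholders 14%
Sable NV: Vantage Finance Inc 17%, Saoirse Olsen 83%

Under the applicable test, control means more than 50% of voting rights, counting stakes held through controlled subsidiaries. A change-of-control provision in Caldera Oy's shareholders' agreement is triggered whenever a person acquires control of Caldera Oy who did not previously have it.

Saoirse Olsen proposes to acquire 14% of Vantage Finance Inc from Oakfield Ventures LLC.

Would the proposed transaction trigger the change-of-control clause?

The purchase adds only to Saoirse's holdings (Oakfield's stake shrinks), so Saoirse is the only person who could newly come to control Caldera.
Saoirse holds 51% of Oakfield, so Saoirse controls Oakfield.
Saoirse holds 99% of Ardent, so Saoirse controls Ardent.
Oakfield holds 99% of Vantage, so Saoirse controls Vantage.
Vantage and Ardent and Saoirse together hold 25% + 48% + 6% = 79% of Corven, so Saoirse controls Corven.
Vantage and Saoirse together hold 17% + 83% = 100% of Sable, so Saoirse controls Sable.
In Caldera, Saoirse's side holds only 35%, not > 50%.
So before the transaction, Saoirse does not control Caldera.
After the purchase, Saoirse holds 14% of Vantage directly, and Oakfield's stake falls to 85%.
Oakfield and Saoirse together hold 85% + 14% = 99% of Vantage, so Saoirse controls Vantage.
After the transaction, Saoirse's side holds 35% of Caldera, not > 50%, so Saoirse still does not control Caldera.
No new person acquires control, so the clause is not triggered.

No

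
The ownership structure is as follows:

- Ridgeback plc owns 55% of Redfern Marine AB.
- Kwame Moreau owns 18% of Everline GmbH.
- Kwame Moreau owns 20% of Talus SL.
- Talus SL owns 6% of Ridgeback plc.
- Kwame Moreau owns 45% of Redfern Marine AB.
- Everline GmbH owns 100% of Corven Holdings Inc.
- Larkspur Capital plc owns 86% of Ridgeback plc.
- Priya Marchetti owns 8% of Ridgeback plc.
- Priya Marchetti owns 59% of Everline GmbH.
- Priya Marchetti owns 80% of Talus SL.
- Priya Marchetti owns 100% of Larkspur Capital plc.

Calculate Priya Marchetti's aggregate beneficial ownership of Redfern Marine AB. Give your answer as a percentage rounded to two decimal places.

54.34%

Priya reaches Redfern along 3 paths.
Via Ridgeback: 8% × 55% = 4.4%.
Via Larkspur → Ridgeback: 100% × 86% × 55% = 47.3%.
Via Talus → Ridgeback: 80% × 6% × 55% = 2.64%.
Total: 4.4% + 47.3% + 2.64% = 54.34%.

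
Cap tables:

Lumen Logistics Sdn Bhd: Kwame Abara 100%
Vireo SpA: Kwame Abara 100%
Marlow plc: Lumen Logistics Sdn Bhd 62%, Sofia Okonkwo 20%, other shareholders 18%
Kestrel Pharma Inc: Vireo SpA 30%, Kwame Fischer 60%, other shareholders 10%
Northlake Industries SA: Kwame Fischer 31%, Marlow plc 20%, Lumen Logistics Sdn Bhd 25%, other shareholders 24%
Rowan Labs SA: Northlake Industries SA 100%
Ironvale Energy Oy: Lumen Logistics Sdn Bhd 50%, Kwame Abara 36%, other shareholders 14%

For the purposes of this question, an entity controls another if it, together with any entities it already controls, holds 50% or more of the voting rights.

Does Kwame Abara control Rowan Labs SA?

No

Kwame Abara holds 100% of Lumen, so Kwame Abara controls Lumen.
Kwame Abara holds 100% of Vireo, so Kwame Abara controls Vireo.
Lumen holds 62% of Marlow, so Kwame Abara controls Marlow.
Lumen and Kwame Abara together hold 50% + 36% = 86% of Ironvale, so Kwame Abara controls Ironvale.
Neither Kwame Abara nor any entity Kwame Abara controls holds any voting interest in Rowan.
So Kwame Abara does not control Rowan.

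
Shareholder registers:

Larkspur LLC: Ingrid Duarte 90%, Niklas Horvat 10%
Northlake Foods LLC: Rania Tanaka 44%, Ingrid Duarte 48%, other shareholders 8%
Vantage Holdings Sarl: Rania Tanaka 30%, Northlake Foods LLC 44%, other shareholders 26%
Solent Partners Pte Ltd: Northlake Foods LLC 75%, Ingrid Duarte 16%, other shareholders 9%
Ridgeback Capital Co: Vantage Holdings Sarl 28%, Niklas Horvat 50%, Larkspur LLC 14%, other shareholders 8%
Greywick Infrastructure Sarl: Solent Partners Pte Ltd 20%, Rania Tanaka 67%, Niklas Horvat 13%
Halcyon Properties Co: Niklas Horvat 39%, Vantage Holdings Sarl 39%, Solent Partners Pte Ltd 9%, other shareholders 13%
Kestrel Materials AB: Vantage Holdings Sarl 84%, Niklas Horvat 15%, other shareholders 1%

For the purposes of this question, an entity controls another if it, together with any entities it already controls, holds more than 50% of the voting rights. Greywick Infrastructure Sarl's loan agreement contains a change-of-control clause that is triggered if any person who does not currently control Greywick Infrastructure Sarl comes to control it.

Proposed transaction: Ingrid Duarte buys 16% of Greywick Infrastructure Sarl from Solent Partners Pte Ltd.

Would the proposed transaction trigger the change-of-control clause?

No

The purchase adds only to Ingrid's holdings (Solent's stake shrinks), so Ingrid is the only person who could newly come to control Greywick.
Ingrid holds 90% of Larkspur, so Ingrid controls Larkspur.
Neither Ingrid nor any entity Ingrid controls holds any voting interest in Greywick.
So before the transaction, Ingrid does not control Greywick.
After the purchase, Ingrid holds 16% of Greywick directly, and Solent's stake falls to 4%.
After the transaction, Ingrid's side holds 16% of Greywick, not > 50%, so Ingrid still does not control Greywick.
No new person acquires control, so the clause is not triggered.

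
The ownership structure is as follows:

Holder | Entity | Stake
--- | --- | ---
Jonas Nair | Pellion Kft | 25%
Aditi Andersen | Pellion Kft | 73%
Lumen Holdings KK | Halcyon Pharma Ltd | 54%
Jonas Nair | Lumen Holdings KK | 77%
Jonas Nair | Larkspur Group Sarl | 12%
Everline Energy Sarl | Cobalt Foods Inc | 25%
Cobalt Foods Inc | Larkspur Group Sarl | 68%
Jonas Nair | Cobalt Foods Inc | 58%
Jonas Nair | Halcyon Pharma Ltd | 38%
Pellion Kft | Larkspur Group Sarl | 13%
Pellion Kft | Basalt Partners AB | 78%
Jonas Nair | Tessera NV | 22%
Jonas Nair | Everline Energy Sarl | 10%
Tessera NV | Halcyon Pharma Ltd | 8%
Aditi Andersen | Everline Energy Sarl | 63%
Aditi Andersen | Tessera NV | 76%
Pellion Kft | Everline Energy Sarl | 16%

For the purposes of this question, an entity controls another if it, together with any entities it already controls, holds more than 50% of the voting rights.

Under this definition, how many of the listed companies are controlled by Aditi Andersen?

4

Aditi holds 73% of Pellion, so Aditi controls Pellion.
Pellion and Aditi together hold 16% + 63% = 79% of Everline, so Aditi controls Everline.
Aditi holds 76% of Tessera, so Aditi controls Tessera.
Pellion holds 78% of Basalt, so Aditi controls Basalt.
No other company's threshold is met.
Aditi controls 4 companies.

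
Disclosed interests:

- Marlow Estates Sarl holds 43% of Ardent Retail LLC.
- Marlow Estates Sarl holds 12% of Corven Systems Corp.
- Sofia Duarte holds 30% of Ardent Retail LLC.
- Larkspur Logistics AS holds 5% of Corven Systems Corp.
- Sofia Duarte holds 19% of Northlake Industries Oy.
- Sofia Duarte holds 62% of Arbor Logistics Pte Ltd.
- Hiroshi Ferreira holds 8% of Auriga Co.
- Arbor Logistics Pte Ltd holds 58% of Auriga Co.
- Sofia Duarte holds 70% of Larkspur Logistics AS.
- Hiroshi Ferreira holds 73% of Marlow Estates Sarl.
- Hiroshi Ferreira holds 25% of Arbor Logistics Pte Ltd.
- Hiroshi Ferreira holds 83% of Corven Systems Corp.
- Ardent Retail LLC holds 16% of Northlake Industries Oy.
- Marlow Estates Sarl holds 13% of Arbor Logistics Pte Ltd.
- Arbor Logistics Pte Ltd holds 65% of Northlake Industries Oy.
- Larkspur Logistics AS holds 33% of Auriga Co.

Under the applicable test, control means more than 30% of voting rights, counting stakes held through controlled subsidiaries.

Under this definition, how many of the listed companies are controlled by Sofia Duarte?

4

Sofia holds 62% of Arbor, so Sofia controls Arbor.
Sofia holds 70% of Larkspur, so Sofia controls Larkspur.
Arbor and Sofia together hold 65% + 19% = 84% of Northlake, so Sofia controls Northlake.
Larkspur and Arbor together hold 33% + 58% = 91% of Auriga, so Sofia controls Auriga.
No other company's threshold is met.
Sofia controls 4 companies.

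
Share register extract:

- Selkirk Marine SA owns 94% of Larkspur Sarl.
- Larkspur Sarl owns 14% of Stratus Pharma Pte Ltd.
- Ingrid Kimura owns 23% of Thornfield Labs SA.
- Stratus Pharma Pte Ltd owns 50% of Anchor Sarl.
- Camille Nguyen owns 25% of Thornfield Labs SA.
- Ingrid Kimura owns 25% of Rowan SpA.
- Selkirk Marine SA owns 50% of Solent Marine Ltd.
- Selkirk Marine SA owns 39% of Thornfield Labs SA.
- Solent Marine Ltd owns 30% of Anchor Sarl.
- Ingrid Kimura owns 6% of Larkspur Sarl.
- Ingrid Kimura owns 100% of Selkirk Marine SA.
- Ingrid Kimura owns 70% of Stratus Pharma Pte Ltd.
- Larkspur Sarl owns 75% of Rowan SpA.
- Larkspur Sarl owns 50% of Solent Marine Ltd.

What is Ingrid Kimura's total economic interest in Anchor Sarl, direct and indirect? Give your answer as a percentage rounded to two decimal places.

72.00%

Ingrid reaches Anchor along 6 paths.
Via Selkirk → Larkspur → Stratus: 100% × 94% × 14% × 50% = 6.58%.
Via Larkspur → Stratus: 6% × 14% × 50% = 0.42%.
Via Stratus: 70% × 50% = 35%.
Via Selkirk → Solent: 100% × 50% × 30% = 15%.
Via Selkirk → Larkspur → Solent: 100% × 94% × 50% × 30% = 14.1%.
Via Larkspur → Solent: 6% × 50% × 30% = 0.9%.
Total: 6.58% + 0.42% + 35% + 15% + 14.1% + 0.9% = 72%.
Rounded: 72.00%.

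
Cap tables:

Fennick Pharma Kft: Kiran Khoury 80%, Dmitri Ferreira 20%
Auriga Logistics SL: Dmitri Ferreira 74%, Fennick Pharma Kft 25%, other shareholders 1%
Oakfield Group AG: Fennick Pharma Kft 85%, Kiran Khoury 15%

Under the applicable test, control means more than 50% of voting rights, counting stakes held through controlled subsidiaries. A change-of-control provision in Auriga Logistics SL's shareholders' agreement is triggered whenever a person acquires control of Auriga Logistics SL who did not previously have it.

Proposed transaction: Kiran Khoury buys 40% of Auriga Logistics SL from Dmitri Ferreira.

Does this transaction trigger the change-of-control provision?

Yes

The purchase adds only to Kiran's holdings (Dmitri's stake shrinks), so Kiran is the only person who could newly come to control Auriga.
Kiran holds 80% of Fennick, so Kiran controls Fennick.
Fennick and Kiran together hold 85% + 15% = 100% of Oakfield, so Kiran controls Oakfield.
In Auriga, Kiran's side holds only 25%, not > 50%.
So before the transaction, Kiran does not control Auriga.
After the purchase, Kiran holds 40% of Auriga directly, and Dmitri's stake falls to 34%.
Fennick and Kiran together hold 25% + 40% = 65% of Auriga, so Kiran controls Auriga.
Kiran did not control Auriga before and does after, so the clause is triggered.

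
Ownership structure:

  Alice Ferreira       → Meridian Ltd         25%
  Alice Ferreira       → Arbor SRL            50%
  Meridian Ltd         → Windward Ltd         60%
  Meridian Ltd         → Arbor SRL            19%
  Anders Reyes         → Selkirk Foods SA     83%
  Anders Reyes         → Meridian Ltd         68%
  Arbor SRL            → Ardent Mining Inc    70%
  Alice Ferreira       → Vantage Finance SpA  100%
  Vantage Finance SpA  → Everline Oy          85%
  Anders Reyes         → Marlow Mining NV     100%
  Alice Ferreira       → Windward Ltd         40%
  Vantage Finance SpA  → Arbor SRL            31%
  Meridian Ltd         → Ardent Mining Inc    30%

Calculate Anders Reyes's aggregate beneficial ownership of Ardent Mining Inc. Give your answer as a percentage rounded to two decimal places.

29.44%

Anders reaches Ardent along 2 paths.
Via Meridian → Arbor: 68% × 19% × 70% = 9.044%.
Via Meridian: 68% × 30% = 20.4%.
Total: 9.044% + 20.4% = 29.444%.
Rounded: 29.44%.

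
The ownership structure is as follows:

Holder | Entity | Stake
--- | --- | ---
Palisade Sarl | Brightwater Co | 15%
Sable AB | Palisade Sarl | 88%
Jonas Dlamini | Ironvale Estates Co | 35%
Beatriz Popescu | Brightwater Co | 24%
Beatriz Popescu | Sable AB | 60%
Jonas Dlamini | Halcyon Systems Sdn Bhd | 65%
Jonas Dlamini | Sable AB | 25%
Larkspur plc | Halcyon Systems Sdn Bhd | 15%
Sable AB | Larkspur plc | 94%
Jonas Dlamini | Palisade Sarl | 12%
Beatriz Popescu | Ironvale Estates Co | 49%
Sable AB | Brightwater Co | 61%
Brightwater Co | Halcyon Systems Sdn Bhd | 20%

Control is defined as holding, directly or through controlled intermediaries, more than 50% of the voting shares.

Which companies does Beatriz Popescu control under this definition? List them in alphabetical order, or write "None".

Brightwater Co, Larkspur plc, Palisade Sarl, Sable AB

Beatriz holds 60% of Sable, so Beatriz controls Sable.
Sable holds 88% of Palisade, so Beatriz controls Palisade.
Sable holds 94% of Larkspur, so Beatriz controls Larkspur.
Beatriz and Palisade and Sable together hold 24% + 15% + 61% = 100% of Brightwater, so Beatriz controls Brightwater.
No other company's threshold is met.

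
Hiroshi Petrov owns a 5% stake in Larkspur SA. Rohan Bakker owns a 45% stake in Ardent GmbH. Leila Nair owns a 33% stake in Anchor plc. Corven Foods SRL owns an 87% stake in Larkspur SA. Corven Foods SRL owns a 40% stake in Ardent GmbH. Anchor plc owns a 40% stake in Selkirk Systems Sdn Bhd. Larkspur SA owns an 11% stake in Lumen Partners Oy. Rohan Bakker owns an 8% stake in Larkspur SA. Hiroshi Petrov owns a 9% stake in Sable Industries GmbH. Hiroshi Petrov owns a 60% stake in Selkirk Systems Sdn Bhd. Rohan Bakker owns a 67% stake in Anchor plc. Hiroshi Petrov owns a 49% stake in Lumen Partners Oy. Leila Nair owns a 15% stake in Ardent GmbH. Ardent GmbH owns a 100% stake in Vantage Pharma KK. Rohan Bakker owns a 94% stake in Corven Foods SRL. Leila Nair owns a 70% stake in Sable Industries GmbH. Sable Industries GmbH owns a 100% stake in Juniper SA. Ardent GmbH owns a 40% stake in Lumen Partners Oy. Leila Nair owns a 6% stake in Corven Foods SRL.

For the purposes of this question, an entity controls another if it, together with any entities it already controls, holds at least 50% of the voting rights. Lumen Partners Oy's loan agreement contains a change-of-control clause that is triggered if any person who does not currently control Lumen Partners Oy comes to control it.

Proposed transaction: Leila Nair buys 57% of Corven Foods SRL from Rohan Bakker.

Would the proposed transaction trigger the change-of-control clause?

The purchase adds only to Leila's holdings (Rohan's stake shrinks), so Leila is the only person who could newly come to control Lumen.
Leila holds 70% of Sable, so Leila controls Sable.
Sable holds 100% of Juniper, so Leila controls Juniper.
Neither Leila nor any entity Leila controls holds any voting interest in Lumen.
So before the transaction, Leila does not control Lumen.
After the purchase, Leila's direct stake in Corven rises to 6% + 57% = 63%, and Rohan's stake falls to 37%.
Leila holds 63% of Corven, so Leila controls Corven.
Corven holds 87% of Larkspur, so Leila controls Larkspur.
Leila and Corven together hold 15% + 40% = 55% of Ardent, so Leila controls Ardent.
Ardent and Larkspur together hold 40% + 11% = 51% of Lumen, so Leila controls Lumen.
Leila did not control Lumen before and does after, so the clause is triggered.

Yes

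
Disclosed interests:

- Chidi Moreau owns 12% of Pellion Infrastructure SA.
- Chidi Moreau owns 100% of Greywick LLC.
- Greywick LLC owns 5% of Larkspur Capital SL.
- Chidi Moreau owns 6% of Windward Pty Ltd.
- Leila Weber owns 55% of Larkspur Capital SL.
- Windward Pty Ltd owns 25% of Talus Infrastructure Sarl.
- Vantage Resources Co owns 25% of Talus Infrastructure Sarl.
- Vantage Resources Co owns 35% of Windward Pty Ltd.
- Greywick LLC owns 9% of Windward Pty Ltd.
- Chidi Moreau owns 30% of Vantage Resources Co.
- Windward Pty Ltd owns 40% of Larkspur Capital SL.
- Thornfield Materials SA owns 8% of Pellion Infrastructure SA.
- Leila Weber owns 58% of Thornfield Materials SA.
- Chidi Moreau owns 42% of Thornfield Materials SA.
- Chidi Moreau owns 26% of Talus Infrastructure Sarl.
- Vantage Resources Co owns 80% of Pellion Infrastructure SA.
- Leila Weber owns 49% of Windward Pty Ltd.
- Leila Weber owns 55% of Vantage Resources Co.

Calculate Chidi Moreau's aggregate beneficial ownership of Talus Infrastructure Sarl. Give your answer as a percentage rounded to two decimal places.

39.88%

Chidi reaches Talus along 5 paths.
Via Vantage → Windward: 30% × 35% × 25% = 2.625%.
Via Windward: 6% × 25% = 1.5%.
Via Greywick → Windward: 100% × 9% × 25% = 2.25%.
Direct stake: 26% = 26%.
Via Vantage: 30% × 25% = 7.5%.
Total: 2.625% + 1.5% + 2.25% + 26% + 7.5% = 39.875%.
Rounded: 39.88%.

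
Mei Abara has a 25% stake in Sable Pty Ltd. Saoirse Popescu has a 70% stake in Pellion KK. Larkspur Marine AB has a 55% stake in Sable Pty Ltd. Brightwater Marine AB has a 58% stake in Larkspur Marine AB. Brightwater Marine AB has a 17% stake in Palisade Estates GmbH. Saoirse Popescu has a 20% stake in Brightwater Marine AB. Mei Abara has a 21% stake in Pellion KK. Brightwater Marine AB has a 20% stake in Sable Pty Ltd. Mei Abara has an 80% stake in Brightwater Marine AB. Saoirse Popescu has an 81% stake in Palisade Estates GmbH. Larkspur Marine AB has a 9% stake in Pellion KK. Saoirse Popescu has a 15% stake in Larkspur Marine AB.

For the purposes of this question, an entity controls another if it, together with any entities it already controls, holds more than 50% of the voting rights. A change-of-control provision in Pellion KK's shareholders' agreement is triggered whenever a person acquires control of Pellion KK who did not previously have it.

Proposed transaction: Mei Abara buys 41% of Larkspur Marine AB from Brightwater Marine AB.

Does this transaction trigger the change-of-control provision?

The purchase adds only to Mei's holdings (Brightwater's stake shrinks), so Mei is the only person who could newly come to control Pellion.
Mei holds 80% of Brightwater, so Mei controls Brightwater.
Brightwater holds 58% of Larkspur, so Mei controls Larkspur.
Mei and Larkspur and Brightwater together hold 25% + 55% + 20% = 100% of Sable, so Mei controls Sable.
In Pellion, Mei's side holds only 9% + 21% = 30%, not > 50%.
So before the transaction, Mei does not control Pellion.
After the purchase, Mei holds 41% of Larkspur directly, and Brightwater's stake falls to 17%.
Brightwater and Mei together hold 17% + 41% = 58% of Larkspur, so Mei controls Larkspur.
After the transaction, Mei's side holds 9% + 21% = 30% of Pellion, not > 50%, so Mei still does not control Pellion.
No new person acquires control, so the clause is not triggered.

No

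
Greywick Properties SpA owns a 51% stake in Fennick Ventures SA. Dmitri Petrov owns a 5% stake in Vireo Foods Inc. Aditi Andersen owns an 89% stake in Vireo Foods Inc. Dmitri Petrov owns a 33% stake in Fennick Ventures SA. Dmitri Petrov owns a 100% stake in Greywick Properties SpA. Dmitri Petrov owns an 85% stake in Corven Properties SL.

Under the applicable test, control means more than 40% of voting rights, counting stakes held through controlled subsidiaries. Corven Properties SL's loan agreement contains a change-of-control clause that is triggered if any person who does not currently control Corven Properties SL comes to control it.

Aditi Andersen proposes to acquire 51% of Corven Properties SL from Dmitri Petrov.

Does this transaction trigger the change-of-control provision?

Yes

The purchase adds only to Aditi's holdings (Dmitri's stake shrinks), so Aditi is the only person who could newly come to control Corven.
Aditi holds 89% of Vireo, so Aditi controls Vireo.
Neither Aditi nor any entity Aditi controls holds any voting interest in Corven.
So before the transaction, Aditi does not control Corven.
After the purchase, Aditi holds 51% of Corven directly, and Dmitri's stake falls to 34%.
Aditi holds 51% of Corven, so Aditi controls Corven.
Aditi did not control Corven before and does after, so the clause is triggered.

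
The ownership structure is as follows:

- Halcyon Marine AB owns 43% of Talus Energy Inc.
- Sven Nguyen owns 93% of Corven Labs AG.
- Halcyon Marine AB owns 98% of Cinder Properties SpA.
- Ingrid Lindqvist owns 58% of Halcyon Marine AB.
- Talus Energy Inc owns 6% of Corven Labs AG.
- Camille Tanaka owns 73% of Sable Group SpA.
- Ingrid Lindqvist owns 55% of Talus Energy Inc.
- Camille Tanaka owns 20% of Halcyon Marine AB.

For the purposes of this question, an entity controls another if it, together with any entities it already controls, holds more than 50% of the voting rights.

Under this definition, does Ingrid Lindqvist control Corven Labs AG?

Ingrid holds 58% of Halcyon, so Ingrid controls Halcyon.
Ingrid and Halcyon together hold 55% + 43% = 98% of Talus, so Ingrid controls Talus.
Halcyon holds 98% of Cinder, so Ingrid controls Cinder.
In Corven, Ingrid's side holds only 6%, not > 50%.
So Ingrid does not control Corven.

No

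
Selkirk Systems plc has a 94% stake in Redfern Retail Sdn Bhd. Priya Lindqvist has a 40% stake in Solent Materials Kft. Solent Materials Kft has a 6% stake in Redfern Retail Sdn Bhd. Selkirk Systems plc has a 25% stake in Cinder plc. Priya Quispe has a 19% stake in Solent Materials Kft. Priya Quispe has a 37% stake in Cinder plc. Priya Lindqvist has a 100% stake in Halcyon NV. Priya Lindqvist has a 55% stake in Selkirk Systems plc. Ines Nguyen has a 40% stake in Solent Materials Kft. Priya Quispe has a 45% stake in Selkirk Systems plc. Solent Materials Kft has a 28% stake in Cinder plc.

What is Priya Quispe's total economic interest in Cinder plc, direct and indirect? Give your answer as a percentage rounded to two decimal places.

53.57%

Priya Quispe reaches Cinder along 3 paths.
Via Solent: 19% × 28% = 5.32%.
Via Selkirk: 45% × 25% = 11.25%.
Direct stake: 37% = 37%.
Total: 5.32% + 11.25% + 37% = 53.57%.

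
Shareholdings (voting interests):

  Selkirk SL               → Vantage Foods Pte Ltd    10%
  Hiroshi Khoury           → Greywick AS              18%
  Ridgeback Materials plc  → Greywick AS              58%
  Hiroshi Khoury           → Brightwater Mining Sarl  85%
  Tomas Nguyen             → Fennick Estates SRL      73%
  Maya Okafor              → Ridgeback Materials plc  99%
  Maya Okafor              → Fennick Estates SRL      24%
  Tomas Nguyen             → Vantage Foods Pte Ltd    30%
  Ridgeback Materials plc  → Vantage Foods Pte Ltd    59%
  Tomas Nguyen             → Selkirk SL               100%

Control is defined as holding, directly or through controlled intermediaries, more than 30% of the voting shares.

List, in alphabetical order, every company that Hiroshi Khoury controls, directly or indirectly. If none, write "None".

Hiroshi holds 85% of Brightwater, so Hiroshi controls Brightwater.
No other company's threshold is met.

Brightwater Mining Sarl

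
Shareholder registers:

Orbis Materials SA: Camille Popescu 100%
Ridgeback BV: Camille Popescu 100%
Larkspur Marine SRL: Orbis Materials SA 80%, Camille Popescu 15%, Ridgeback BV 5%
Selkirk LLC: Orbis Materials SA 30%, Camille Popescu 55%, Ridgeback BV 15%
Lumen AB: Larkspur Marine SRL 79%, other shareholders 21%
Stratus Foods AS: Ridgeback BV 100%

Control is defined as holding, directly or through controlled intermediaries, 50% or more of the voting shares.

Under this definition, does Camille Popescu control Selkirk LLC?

Yes

Camille holds 100% of Ridgeback, so Camille controls Ridgeback.
Camille holds 100% of Orbis, so Camille controls Orbis.
Orbis and Camille and Ridgeback together hold 30% + 55% + 15% = 100% of Selkirk, so Camille controls Selkirk.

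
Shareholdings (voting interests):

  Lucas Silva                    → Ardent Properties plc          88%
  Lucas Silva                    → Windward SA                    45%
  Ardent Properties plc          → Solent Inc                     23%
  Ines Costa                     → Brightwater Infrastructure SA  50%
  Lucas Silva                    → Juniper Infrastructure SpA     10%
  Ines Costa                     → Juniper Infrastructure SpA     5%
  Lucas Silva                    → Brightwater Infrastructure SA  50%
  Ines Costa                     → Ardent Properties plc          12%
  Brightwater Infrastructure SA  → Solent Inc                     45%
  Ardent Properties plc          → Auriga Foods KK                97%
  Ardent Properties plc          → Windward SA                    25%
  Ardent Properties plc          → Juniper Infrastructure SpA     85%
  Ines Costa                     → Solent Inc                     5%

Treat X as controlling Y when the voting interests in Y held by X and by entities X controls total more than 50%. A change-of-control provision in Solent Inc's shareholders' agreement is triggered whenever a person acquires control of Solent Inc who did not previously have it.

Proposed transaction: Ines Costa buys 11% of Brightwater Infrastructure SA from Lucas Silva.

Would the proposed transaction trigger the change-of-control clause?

The purchase adds only to Ines's holdings (Lucas's stake shrinks), so Ines is the only person who could newly come to control Solent.
Ines's largest direct stake is 50% in Brightwater, which does not meet the threshold, so Ines controls no company.
In Solent, Ines's side holds only 5%, not > 50%.
So before the transaction, Ines does not control Solent.
After the purchase, Ines's direct stake in Brightwater rises to 50% + 11% = 61%, and Lucas's stake falls to 39%.
Ines holds 61% of Brightwater, so Ines controls Brightwater.
After the transaction, Ines's side holds 5% + 45% = 50% of Solent, not > 50%, so Ines still does not control Solent.
No new person acquires control, so the clause is not triggered.

No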